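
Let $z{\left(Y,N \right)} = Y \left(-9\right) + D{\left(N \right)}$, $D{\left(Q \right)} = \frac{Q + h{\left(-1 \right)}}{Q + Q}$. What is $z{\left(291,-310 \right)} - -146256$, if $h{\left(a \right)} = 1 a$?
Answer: $\frac{89055251}{620} \approx 1.4364 \cdot 10^{5}$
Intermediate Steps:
$h{\left(a \right)} = a$
$D{\left(Q \right)} = \frac{-1 + Q}{2 Q}$ ($D{\left(Q \right)} = \frac{Q - 1}{Q + Q} = \frac{-1 + Q}{2 Q}$)
$z{\left(Y,N \right)} = - 9 Y + \frac{-1 + N}{2 N}$ ($z{\left(Y,N \right)} = Y \left(-9\right) + \frac{-1 + N}{2 N} = - 9 Y + \frac{-1 + N}{2 N}$)
$z{\left(291,-310 \right)} - -146256 = \frac{-1 - 310 - \left(-5580\right) 291}{2 \left(-310\right)} - -146256 = \frac{1}{2} \left(- \frac{1}{310}\right) \left(-1 - 310 + 1623780\right) + 146256 = \frac{1}{2} \left(- \frac{1}{310}\right) 1623469 + 146256 = - \frac{1623469}{620} + 146256 = \frac{89055251}{620}$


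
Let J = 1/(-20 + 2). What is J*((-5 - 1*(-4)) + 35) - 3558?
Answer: -32039/9 ≈ -3559.9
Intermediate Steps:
J = -1/18 (J = 1/(-18) = -1/18 ≈ -0.055556)
J*((-5 - 1*(-4)) + 35) - 3558 = -((-5 - 1*(-4)) + 35)/18 - 3558 = -((-5 + 4) + 35)/18 - 3558 = -(-1 + 35)/18 - 3558 = -1/18*34 - 3558 = -17/9 - 3558 = -32039/9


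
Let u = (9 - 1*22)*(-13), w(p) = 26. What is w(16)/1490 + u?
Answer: 125918/745 ≈ 169.02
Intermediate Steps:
u = 169 (u = (9 - 22)*(-13) = -13*(-13) = 169)
w(16)/1490 + u = 26/1490 + 169 = 26*(1/1490) + 169 = 13/745 + 169 = 125918/745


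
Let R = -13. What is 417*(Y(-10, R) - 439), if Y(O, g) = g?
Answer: -188484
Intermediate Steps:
417*(Y(-10, R) - 439) = 417*(-13 - 439) = 417*(-452) = -188484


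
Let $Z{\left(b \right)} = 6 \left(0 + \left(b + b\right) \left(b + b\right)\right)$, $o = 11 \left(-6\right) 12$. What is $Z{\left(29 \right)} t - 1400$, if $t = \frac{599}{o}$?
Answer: $- \frac{549959}{33} \approx -16665.0$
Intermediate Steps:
$o = -792$ ($o = \left(-66\right) 12 = -792$)
$t = - \frac{599}{792}$ ($t = \frac{599}{-792} = 599 \left(- \frac{1}{792}\right) = - \frac{599}{792} \approx -0.75631$)
$Z{\left(b \right)} = 24 b^{2}$ ($Z{\left(b \right)} = 6 \left(0 + 2 b 2 b\right) = 6 \left(0 + 4 b^{2}\right) = 6 \cdot 4 b^{2} = 24 b^{2}$)
$Z{\left(29 \right)} t - 1400 = 24 \cdot 29^{2} \left(- \frac{599}{792}\right) - 1400 = 24 \cdot 841 \left(- \frac{599}{792}\right) - 1400 = 20184 \left(- \frac{599}{792}\right) - 1400 = - \frac{503759}{33} - 1400 = - \frac{549959}{33}$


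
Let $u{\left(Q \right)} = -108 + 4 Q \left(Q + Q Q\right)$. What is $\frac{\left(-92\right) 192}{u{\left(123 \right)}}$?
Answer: $- \frac{1472}{625323} \approx -0.002354$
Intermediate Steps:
$u{\left(Q \right)} = -108 + 4 Q \left(Q + Q^{2}\right)$
$\frac{\left(-92\right) 192}{u{\left(123 \right)}} = \frac{\left(-92\right) 192}{-108 + 4 \cdot 123^{2} + 4 \cdot 123^{3}} = - \frac{17664}{-108 + 4 \cdot 15129 + 4 \cdot 1860867} = - \frac{17664}{-108 + 60516 + 7443468} = - \frac{17664}{7503876} = \left(-17664\right) \frac{1}{7503876} = - \frac{1472}{625323}$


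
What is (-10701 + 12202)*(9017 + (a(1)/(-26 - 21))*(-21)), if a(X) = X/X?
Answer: 636153820/47 ≈ 1.3535e+7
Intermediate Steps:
a(X) = 1
(-10701 + 12202)*(9017 + (a(1)/(-26 - 21))*(-21)) = (-10701 + 12202)*(9017 + (1/(-26 - 21))*(-21)) = 1501*(9017 + (1/(-47))*(-21)) = 1501*(9017 + (1*(-1/47))*(-21)) = 1501*(9017 - 1/47*(-21)) = 1501*(9017 + 21/47) = 1501*(423820/47) = 636153820/47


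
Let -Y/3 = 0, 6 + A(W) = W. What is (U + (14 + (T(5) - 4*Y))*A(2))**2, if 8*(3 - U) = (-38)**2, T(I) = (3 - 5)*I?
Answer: 149769/4 ≈ 37442.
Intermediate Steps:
A(W) = -6 + W
Y = 0 (Y = -3*0 = 0)
T(I) = -2*I
U = -355/2 (U = 3 - 1/8*(-38)**2 = 3 - 1/8*1444 = 3 - 361/2 = -355/2 ≈ -177.50)
(U + (14 + (T(5) - 4*Y))*A(2))**2 = (-355/2 + (14 + (-2*5 - 4*0))*(-6 + 2))**2 = (-355/2 + (14 + (-10 + 0))*(-4))**2 = (-355/2 + (14 - 10)*(-4))**2 = (-355/2 + 4*(-4))**2 = (-355/2 - 16)**2 = (-387/2)**2 = 149769/4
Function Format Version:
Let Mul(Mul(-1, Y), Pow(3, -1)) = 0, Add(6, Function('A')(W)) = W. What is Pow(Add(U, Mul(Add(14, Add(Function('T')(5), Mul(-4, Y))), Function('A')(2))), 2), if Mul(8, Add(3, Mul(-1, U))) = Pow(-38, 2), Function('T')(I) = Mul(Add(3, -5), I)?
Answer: Rational(149769, 4) ≈ 37442.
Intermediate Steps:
Function('A')(W) = Add(-6, W)
Y = 0 (Y = Mul(-3, 0) = 0)
Function('T')(I) = Mul(-2, I)
U = Rational(-355, 2) (U = Add(3, Mul(Rational(-1, 8), Pow(-38, 2))) = Add(3, Mul(Rational(-1, 8), 1444)) = Add(3, Rational(-361, 2)) = Rational(-355, 2) ≈ -177.50)
Pow(Add(U, Mul(Add(14, Add(Function('T')(5), Mul(-4, Y))), Function('A')(2))), 2) = Pow(Add(Rational(-355, 2), Mul(Add(14, Add(Mul(-2, 5), Mul(-4, 0))), Add(-6, 2))), 2) = Pow(Add(Rational(-355, 2), Mul(Add(14, Add(-10, 0)), -4)), 2) = Pow(Add(Rational(-355, 2), Mul(Add(14, -10), -4)), 2) = Pow(Add(Rational(-355, 2), Mul(4, -4)), 2) = Pow(Add(Rational(-355, 2), -16), 2) = Pow(Rational(-387, 2), 2) = Rational(149769, 4)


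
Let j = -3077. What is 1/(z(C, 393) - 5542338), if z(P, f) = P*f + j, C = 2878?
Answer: -1/4414361 ≈ -2.2653e-7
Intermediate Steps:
z(P, f) = -3077 + P*f (z(P, f) = P*f - 3077 = -3077 + P*f)
1/(z(C, 393) - 5542338) = 1/((-3077 + 2878*393) - 5542338) = 1/((-3077 + 1131054) - 5542338) = 1/(1127977 - 5542338) = 1/(-4414361) = -1/4414361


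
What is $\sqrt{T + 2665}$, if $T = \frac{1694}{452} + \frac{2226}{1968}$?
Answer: $\frac{\sqrt{916929919006}}{18532} \approx 51.671$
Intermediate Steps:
$T = \frac{180831}{37064}$ ($T = 1694 \cdot \frac{1}{452} + 2226 \cdot \frac{1}{1968} = \frac{847}{226} + \frac{371}{328} = \frac{180831}{37064} \approx 4.8789$)
$\sqrt{T + 2665} = \sqrt{\frac{180831}{37064} + 2665} = \sqrt{\frac{98956391}{37064}} = \frac{\sqrt{916929919006}}{18532}$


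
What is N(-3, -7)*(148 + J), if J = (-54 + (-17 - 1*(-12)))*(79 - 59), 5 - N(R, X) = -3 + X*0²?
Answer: -8256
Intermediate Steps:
N(R, X) = 8 (N(R, X) = 5 - (-3 + X*0²) = 5 - (-3 + X*0) = 5 - (-3 + 0) = 5 - 1*(-3) = 5 + 3 = 8)
J = -1180 (J = (-54 + (-17 + 12))*20 = (-54 - 5)*20 = -59*20 = -1180)
N(-3, -7)*(148 + J) = 8*(148 - 1180) = 8*(-1032) = -8256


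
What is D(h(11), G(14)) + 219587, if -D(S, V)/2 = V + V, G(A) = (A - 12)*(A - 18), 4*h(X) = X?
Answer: 219619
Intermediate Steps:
h(X) = X/4
G(A) = (-18 + A)*(-12 + A) (G(A) = (-12 + A)*(-18 + A) = (-18 + A)*(-12 + A))
D(S, V) = -4*V (D(S, V) = -2*(V + V) = -4*V)
D(h(11), G(14)) + 219587 = -4*(216 + 14**2 - 30*14) + 219587 = -4*(216 + 196 - 420) + 219587 = -4*(-8) + 219587 = 32 + 219587 = 219619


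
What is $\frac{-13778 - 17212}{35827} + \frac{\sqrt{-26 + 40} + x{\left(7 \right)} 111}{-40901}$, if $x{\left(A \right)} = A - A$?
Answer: $- \frac{30990}{35827} - \frac{\sqrt{14}}{40901} \approx -0.86508$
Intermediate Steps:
$x{\left(A \right)} = 0$
$\frac{-13778 - 17212}{35827} + \frac{\sqrt{-26 + 40} + x{\left(7 \right)} 111}{-40901} = \frac{-13778 - 17212}{35827} + \frac{\sqrt{-26 + 40} + 0 \cdot 111}{-40901} = \left(-30990\right) \frac{1}{35827} + \left(\sqrt{14} + 0\right) \left(- \frac{1}{40901}\right) = - \frac{30990}{35827} + \sqrt{14} \left(- \frac{1}{40901}\right) = - \frac{30990}{35827} - \frac{\sqrt{14}}{40901}$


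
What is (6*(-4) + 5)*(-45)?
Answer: 855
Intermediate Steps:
(6*(-4) + 5)*(-45) = (-24 + 5)*(-45) = -19*(-45) = 855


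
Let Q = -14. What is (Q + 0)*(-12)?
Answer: 168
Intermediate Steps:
(Q + 0)*(-12) = (-14 + 0)*(-12) = -14*(-12) = 168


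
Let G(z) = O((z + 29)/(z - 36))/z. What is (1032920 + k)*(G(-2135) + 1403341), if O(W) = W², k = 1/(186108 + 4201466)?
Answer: 378691167702886224852392551/261249384495610 ≈ 1.4495e+12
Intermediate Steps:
k = 1/4387574 ≈ 2.2792e-7
G(z) = (29 + z)²/(z*(-36 + z)²) (G(z) = ((z + 29)/(z - 36))²/z = ((29 + z)/(-36 + z))²/z = ((29 + z)²/(-36 + z)²)/z = (29 + z)²/(z*(-36 + z)²))
(1032920 + k)*(G(-2135) + 1403341) = (1032920 + 1/4387574)*((29 - 2135)²/((-2135)*(-36 - 2135)²) + 1403341) = 4532012936081*(-1/2135*(-2106)²/(-2171)² + 1403341)/4387574 = 4532012936081*(-1/2135*1/4713241*4435236 + 1403341)/4387574 = 4532012936081*(-26244/59543015 + 1403341)/4387574 = (4532012936081/4387574)*(83559154186871/59543015) = 378691167702886224852392551/261249384495610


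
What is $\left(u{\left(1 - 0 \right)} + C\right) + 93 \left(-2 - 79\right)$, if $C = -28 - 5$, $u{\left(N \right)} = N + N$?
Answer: $-7564$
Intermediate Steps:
$u{\left(N \right)} = 2 N$
$C = -33$
$\left(u{\left(1 - 0 \right)} + C\right) + 93 \left(-2 - 79\right) = \left(2 \left(1 - 0\right) - 33\right) + 93 \left(-2 - 79\right) = \left(2 \left(1 + 0\right) - 33\right) + 93 \left(-81\right) = \left(2 \cdot 1 - 33\right) - 7533 = \left(2 - 33\right) - 7533 = -31 - 7533 = -7564$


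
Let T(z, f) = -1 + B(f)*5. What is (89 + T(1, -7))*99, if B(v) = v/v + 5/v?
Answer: 61974/7 ≈ 8853.4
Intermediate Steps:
B(v) = 1 + 5/v
T(z, f) = -1 + 5*(5 + f)/f (T(z, f) = -1 + ((5 + f)/f)*5 = -1 + 5*(5 + f)/f)
(89 + T(1, -7))*99 = (89 + (4 + 25/(-7)))*99 = (89 + (4 + 25*(-1/7)))*99 = (89 + (4 - 25/7))*99 = (89 + 3/7)*99 = (626/7)*99 = 61974/7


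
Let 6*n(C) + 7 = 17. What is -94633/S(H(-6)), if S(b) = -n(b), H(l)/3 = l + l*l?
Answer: 283899/5 ≈ 56780.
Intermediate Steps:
n(C) = 5/3 (n(C) = -7/6 + (⅙)*17 = -7/6 + 17/6 = 5/3)
H(l) = 3*l + 3*l² (H(l) = 3*(l + l*l) = 3*(l + l²) = 3*l + 3*l²)
S(b) = -5/3 (S(b) = -1*5/3 = -5/3)
-94633/S(H(-6)) = -94633/(-5/3) = -94633*(-⅗) = 283899/5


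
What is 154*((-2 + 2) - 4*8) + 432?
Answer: -4496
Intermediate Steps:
154*((-2 + 2) - 4*8) + 432 = 154*(0 - 32) + 432 = 154*(-32) + 432 = -4928 + 432 = -4496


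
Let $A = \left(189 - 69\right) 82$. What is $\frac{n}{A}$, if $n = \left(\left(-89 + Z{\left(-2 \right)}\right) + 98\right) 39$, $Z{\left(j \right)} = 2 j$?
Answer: $\frac{13}{656} \approx 0.019817$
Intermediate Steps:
$A = 9840$ ($A = 120 \cdot 82 = 9840$)
$n = 195$ ($n = \left(\left(-89 + 2 \left(-2\right)\right) + 98\right) 39 = \left(\left(-89 - 4\right) + 98\right) 39 = \left(-93 + 98\right) 39 = 5 \cdot 39 = 195$)
$\frac{n}{A} = \frac{195}{9840} = 195 \cdot \frac{1}{9840} = \frac{13}{656}$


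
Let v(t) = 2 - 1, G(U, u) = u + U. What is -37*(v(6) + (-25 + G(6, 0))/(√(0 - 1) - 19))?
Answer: -26751/362 - 703*I/362 ≈ -73.898 - 1.942*I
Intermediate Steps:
G(U, u) = U + u
v(t) = 1
-37*(v(6) + (-25 + G(6, 0))/(√(0 - 1) - 19)) = -37*(1 + (-25 + (6 + 0))/(√(0 - 1) - 19)) = -37*(1 + (-25 + 6)/(√(-1) - 19)) = -37*(1 - 19/(I - 19)) = -37*(1 - 19*(-19 - I)/362) = -37 + 703*(-19 - I)/362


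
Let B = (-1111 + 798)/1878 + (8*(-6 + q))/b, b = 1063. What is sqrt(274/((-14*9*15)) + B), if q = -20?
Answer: I*sqrt(227522043210)/669690 ≈ 0.71226*I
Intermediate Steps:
B = -2311/6378 (B = (-1111 + 798)/1878 + (8*(-6 - 20))/1063 = -313*1/1878 + (8*(-26))*(1/1063) = -1/6 - 208*1/1063 = -1/6 - 208/1063 = -2311/6378 ≈ -0.36234)
sqrt(274/((-14*9*15)) + B) = sqrt(274/((-14*9*15)) - 2311/6378) = sqrt(274/((-126*15)) - 2311/6378) = sqrt(274/(-1890) - 2311/6378) = sqrt(274*(-1/1890) - 2311/6378) = sqrt(-137/945 - 2311/6378) = sqrt(-1019227/2009070) = I*sqrt(227522043210)/669690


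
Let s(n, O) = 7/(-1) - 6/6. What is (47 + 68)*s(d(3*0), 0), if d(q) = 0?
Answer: -920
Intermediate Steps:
s(n, O) = -8 (s(n, O) = 7*(-1) - 6*1/6 = -7 - 1 = -8)
(47 + 68)*s(d(3*0), 0) = (47 + 68)*(-8) = 115*(-8) = -920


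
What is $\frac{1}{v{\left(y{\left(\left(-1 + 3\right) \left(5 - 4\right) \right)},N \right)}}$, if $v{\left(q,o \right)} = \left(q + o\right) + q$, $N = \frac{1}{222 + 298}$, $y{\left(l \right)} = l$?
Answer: $\frac{520}{2081} \approx 0.24988$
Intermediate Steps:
$N = \frac{1}{520} \approx 0.0019231$
$v{\left(q,o \right)} = o + 2 q$ ($v{\left(q,o \right)} = \left(o + q\right) + q = o + 2 q$)
$\frac{1}{v{\left(y{\left(\left(-1 + 3\right) \left(5 - 4\right) \right)},N \right)}} = \frac{1}{\frac{1}{520} + 2 \left(-1 + 3\right) \left(5 - 4\right)} = \frac{1}{\frac{1}{520} + 2 \cdot 2 \cdot 1} = \frac{1}{\frac{1}{520} + 2 \cdot 2} = \frac{1}{\frac{1}{520} + 4} = \frac{1}{\frac{2081}{520}} = \frac{520}{2081}$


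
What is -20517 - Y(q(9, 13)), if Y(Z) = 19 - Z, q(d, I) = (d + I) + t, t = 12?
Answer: -20502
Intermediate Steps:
q(d, I) = 12 + I + d (q(d, I) = (d + I) + 12 = (I + d) + 12 = 12 + I + d)
-20517 - Y(q(9, 13)) = -20517 - (19 - (12 + 13 + 9)) = -20517 - (19 - 1*34) = -20517 - (19 - 34) = -20517 - 1*(-15) = -20517 + 15 = -20502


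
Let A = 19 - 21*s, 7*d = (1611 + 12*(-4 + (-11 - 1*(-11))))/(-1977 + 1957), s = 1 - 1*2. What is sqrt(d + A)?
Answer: sqrt(141295)/70 ≈ 5.3699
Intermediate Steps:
s = -1 (s = 1 - 2 = -1)
d = -1563/140 (d = ((1611 + 12*(-4 + (-11 - 1*(-11))))/(-1977 + 1957))/7 = ((1611 + 12*(-4 + (-11 + 11)))/(-20))/7 = ((1611 + 12*(-4 + 0))*(-1/20))/7 = ((1611 + 12*(-4))*(-1/20))/7 = ((1611 - 48)*(-1/20))/7 = (1563*(-1/20))/7 = (1/7)*(-1563/20) = -1563/140 ≈ -11.164)
A = 40 (A = 19 - 21*(-1) = 19 + 21 = 40)
sqrt(d + A) = sqrt(-1563/140 + 40) = sqrt(4037/140) = sqrt(141295)/70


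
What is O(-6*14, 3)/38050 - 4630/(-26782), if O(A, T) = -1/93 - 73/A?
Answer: 2184811637/12636283240 ≈ 0.17290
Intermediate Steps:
O(A, T) = -1/93 - 73/A (O(A, T) = -1*1/93 - 73/A = -1/93 - 73/A)
O(-6*14, 3)/38050 - 4630/(-26782) = ((-6789 - (-6)*14)/(93*((-6*14))))/38050 - 4630/(-26782) = ((1/93)*(-6789 - 1*(-84))/(-84))*(1/38050) - 4630*(-1/26782) = ((1/93)*(-1/84)*(-6789 + 84))*(1/38050) + 2315/13391 = ((1/93)*(-1/84)*(-6705))*(1/38050) + 2315/13391 = (745/868)*(1/38050) + 2315/13391 = 149/6605480 + 2315/13391 = 2184811637/12636283240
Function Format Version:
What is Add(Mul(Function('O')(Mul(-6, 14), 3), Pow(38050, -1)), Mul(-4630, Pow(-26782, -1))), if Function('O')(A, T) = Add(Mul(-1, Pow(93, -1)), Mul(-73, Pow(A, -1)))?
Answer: Rational(2184811637, 12636283240) ≈ 0.17290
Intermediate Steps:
Function('O')(A, T) = Add(Rational(-1, 93), Mul(-73, Pow(A, -1))) (Function('O')(A, T) = Add(Mul(-1, Rational(1, 93)), Mul(-73, Pow(A, -1))) = Add(Rational(-1, 93), Mul(-73, Pow(A, -1))))
Add(Mul(Function('O')(Mul(-6, 14), 3), Pow(38050, -1)), Mul(-4630, Pow(-26782, -1))) = Add(Mul(Mul(Rational(1, 93), Pow(Mul(-6, 14), -1), Add(-6789, Mul(-1, Mul(-6, 14)))), Pow(38050, -1)), Mul(-4630, Pow(-26782, -1))) = Add(Mul(Mul(Rational(1, 93), Pow(-84, -1), Add(-6789, Mul(-1, -84))), Rational(1, 38050)), Mul(-4630, Rational(-1, 26782))) = Add(Mul(Mul(Rational(1, 93), Rational(-1, 84), Add(-6789, 84)), Rational(1, 38050)), Rational(2315, 13391)) = Add(Mul(Mul(Rational(1, 93), Rational(-1, 84), -6705), Rational(1, 38050)), Rational(2315, 13391)) = Add(Mul(Rational(745, 868), Rational(1, 38050)), Rational(2315, 13391)) = Add(Rational(149, 6605480), Rational(2315, 13391)) = Rational(2184811637, 12636283240)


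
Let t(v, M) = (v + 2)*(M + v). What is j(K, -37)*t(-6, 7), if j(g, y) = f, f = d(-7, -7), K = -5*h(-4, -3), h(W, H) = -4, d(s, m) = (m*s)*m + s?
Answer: 1400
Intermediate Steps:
d(s, m) = s + s*m² (d(s, m) = s*m² + s = s + s*m²)
t(v, M) = (2 + v)*(M + v)
K = 20 (K = -5*(-4) = 20)
f = -350 (f = -7*(1 + (-7)²) = -7*(1 + 49) = -7*50 = -350)
j(g, y) = -350
j(K, -37)*t(-6, 7) = -350*((-6)² + 2*7 + 2*(-6) + 7*(-6)) = -350*(36 + 14 - 12 - 42) = -350*(-4) = 1400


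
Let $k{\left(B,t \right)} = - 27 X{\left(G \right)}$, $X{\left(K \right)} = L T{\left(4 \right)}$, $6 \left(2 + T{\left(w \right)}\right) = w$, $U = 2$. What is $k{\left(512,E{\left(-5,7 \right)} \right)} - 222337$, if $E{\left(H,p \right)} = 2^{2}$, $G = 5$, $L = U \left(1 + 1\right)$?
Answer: $-222193$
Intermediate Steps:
$T{\left(w \right)} = -2 + \frac{w}{6}$
$L = 4$ ($L = 2 \left(1 + 1\right) = 2 \cdot 2 = 4$)
$X{\left(K \right)} = - \frac{16}{3}$ ($X{\left(K \right)} = 4 \left(-2 + \frac{1}{6} \cdot 4\right) = 4 \left(-2 + \frac{2}{3}\right) = 4 \left(- \frac{4}{3}\right) = - \frac{16}{3}$)
$E{\left(H,p \right)} = 4$
$k{\left(B,t \right)} = 144$ ($k{\left(B,t \right)} = \left(-27\right) \left(- \frac{16}{3}\right) = 144$)
$k{\left(512,E{\left(-5,7 \right)} \right)} - 222337 = 144 - 222337 = -222193$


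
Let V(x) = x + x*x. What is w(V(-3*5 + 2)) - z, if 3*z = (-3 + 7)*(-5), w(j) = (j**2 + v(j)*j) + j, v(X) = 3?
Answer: 74900/3 ≈ 24967.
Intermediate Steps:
V(x) = x + x**2
w(j) = j**2 + 4*j (w(j) = (j**2 + 3*j) + j = j**2 + 4*j)
z = -20/3 (z = ((-3 + 7)*(-5))/3 = (4*(-5))/3 = (1/3)*(-20) = -20/3 ≈ -6.6667)
w(V(-3*5 + 2)) - z = ((-3*5 + 2)*(1 + (-3*5 + 2)))*(4 + (-3*5 + 2)*(1 + (-3*5 + 2))) - 1*(-20/3) = ((-15 + 2)*(1 + (-15 + 2)))*(4 + (-15 + 2)*(1 + (-15 + 2))) + 20/3 = (-13*(1 - 13))*(4 - 13*(1 - 13)) + 20/3 = (-13*(-12))*(4 - 13*(-12)) + 20/3 = 156*(4 + 156) + 20/3 = 156*160 + 20/3 = 24960 + 20/3 = 74900/3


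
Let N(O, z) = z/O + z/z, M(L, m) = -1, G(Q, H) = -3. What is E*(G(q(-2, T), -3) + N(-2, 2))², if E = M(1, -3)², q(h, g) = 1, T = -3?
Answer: 9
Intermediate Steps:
E = 1 (E = (-1)² = 1)
N(O, z) = 1 + z/O (N(O, z) = z/O + 1 = 1 + z/O)
E*(G(q(-2, T), -3) + N(-2, 2))² = 1*(-3 + (-2 + 2)/(-2))² = 1*(-3 - ½*0)² = 1*(-3 + 0)² = 1*(-3)² = 1*9 = 9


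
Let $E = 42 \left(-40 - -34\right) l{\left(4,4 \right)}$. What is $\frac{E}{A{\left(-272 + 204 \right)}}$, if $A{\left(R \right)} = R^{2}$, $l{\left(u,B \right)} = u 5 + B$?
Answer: $- \frac{378}{289} \approx -1.308$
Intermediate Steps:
$l{\left(u,B \right)} = B + 5 u$ ($l{\left(u,B \right)} = 5 u + B = B + 5 u$)
$E = -6048$ ($E = 42 \left(-40 - -34\right) \left(4 + 5 \cdot 4\right) = 42 \left(-40 + 34\right) \left(4 + 20\right) = 42 \left(-6\right) 24 = \left(-252\right) 24 = -6048$)
$\frac{E}{A{\left(-272 + 204 \right)}} = - \frac{6048}{\left(-272 + 204\right)^{2}} = - \frac{6048}{\left(-68\right)^{2}} = - \frac{6048}{4624} = \left(-6048\right) \frac{1}{4624} = - \frac{378}{289}$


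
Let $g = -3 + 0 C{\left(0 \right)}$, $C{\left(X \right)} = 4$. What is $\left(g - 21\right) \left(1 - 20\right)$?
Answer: $456$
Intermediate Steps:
$g = -3$ ($g = -3 + 0 \cdot 4 = -3 + 0 = -3$)
$\left(g - 21\right) \left(1 - 20\right) = \left(-3 - 21\right) \left(1 - 20\right) = \left(-3 - 21\right) \left(-19\right) = \left(-24\right) \left(-19\right) = 456$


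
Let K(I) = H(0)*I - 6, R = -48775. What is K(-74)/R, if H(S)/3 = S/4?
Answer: 6/48775 ≈ 0.00012301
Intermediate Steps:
H(S) = 3*S/4 (H(S) = 3*(S/4) = 3*S/4)
K(I) = -6 (K(I) = ((¾)*0)*I - 6 = 0*I - 6 = 0 - 6 = -6)
K(-74)/R = -6/(-48775) = -6*(-1/48775) = 6/48775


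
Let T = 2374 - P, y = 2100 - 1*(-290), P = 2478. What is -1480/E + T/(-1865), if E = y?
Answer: -251164/445735 ≈ -0.56348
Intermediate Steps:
y = 2390 (y = 2100 + 290 = 2390)
E = 2390
T = -104 (T = 2374 - 1*2478 = 2374 - 2478 = -104)
-1480/E + T/(-1865) = -1480/2390 - 104/(-1865) = -1480*1/2390 - 104*(-1/1865) = -148/239 + 104/1865 = -251164/445735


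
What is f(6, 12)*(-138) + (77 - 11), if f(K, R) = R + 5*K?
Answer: -5730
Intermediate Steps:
f(6, 12)*(-138) + (77 - 11) = (12 + 5*6)*(-138) + (77 - 11) = (12 + 30)*(-138) + 66 = 42*(-138) + 66 = -5796 + 66 = -5730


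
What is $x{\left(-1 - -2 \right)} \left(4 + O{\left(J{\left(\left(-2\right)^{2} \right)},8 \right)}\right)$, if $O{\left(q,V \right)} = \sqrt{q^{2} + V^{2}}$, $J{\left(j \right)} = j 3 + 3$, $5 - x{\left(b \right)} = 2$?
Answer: $63$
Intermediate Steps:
$x{\left(b \right)} = 3$ ($x{\left(b \right)} = 5 - 2 = 3$)
$J{\left(j \right)} = 3 + 3 j$ ($J{\left(j \right)} = 3 j + 3 = 3 + 3 j$)
$O{\left(q,V \right)} = \sqrt{V^{2} + q^{2}}$
$x{\left(-1 - -2 \right)} \left(4 + O{\left(J{\left(\left(-2\right)^{2} \right)},8 \right)}\right) = 3 \left(4 + \sqrt{8^{2} + \left(3 + 3 \left(-2\right)^{2}\right)^{2}}\right) = 3 \left(4 + \sqrt{64 + \left(3 + 3 \cdot 4\right)^{2}}\right) = 3 \left(4 + \sqrt{64 + \left(3 + 12\right)^{2}}\right) = 3 \left(4 + \sqrt{64 + 15^{2}}\right) = 3 \left(4 + \sqrt{64 + 225}\right) = 3 \left(4 + \sqrt{289}\right) = 3 \left(4 + 17\right) = 3 \cdot 21 = 63$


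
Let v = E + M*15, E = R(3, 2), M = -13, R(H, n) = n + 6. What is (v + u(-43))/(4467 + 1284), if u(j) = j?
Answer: -230/5751 ≈ -0.039993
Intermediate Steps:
R(H, n) = 6 + n
E = 8 (E = 6 + 2 = 8)
v = -187 (v = 8 - 13*15 = 8 - 195 = -187)
(v + u(-43))/(4467 + 1284) = (-187 - 43)/(4467 + 1284) = -230/5751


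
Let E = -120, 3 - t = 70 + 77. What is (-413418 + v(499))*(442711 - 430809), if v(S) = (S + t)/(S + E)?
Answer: -1864865667434/379 ≈ -4.9205e+9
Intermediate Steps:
t = -144 (t = 3 - (70 + 77) = 3 - 1*147 = 3 - 147 = -144)
v(S) = (-144 + S)/(-120 + S) (v(S) = (S - 144)/(S - 120) = (-144 + S)/(-120 + S))
(-413418 + v(499))*(442711 - 430809) = (-413418 + (-144 + 499)/(-120 + 499))*(442711 - 430809) = (-413418 + 355/379)*11902 = -156685067/379*11902 = -1864865667434/379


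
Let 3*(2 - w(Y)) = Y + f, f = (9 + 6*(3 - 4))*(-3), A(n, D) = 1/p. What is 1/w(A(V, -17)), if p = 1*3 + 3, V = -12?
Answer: 18/89 ≈ 0.20225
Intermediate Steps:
p = 6 (p = 3 + 3 = 6)
A(n, D) = 1/6
f = -9 (f = (9 + 6*(-1))*(-3) = (9 - 6)*(-3) = 3*(-3) = -9)
w(Y) = 5 - Y/3 (w(Y) = 2 - (Y - 9)/3 = 2 - (-9 + Y)/3 = 2 + (3 - Y/3) = 5 - Y/3)
1/w(A(V, -17)) = 1/(5 - 1/3*1/6) = 1/(5 - 1/18) = 1/(89/18) = 18/89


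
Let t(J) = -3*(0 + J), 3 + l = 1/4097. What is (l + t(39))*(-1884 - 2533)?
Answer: 2171569463/4097 ≈ 5.3004e+5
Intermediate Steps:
l = -12290/4097 (l = -3 + 1/4097 = -12290/4097 ≈ -2.9998)
t(J) = -3*J
(l + t(39))*(-1884 - 2533) = (-12290/4097 - 3*39)*(-1884 - 2533) = (-12290/4097 - 117)*(-4417) = -491639/4097*(-4417) = 2171569463/4097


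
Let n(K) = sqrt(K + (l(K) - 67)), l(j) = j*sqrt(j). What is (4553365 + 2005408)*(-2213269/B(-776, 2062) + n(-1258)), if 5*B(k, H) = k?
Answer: 72581644794685/776 + 6558773*sqrt(-1325 - 1258*I*sqrt(1258)) ≈ 9.4498e+10 - 9.943e+8*I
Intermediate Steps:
l(j) = j**(3/2)
B(k, H) = k/5
n(K) = sqrt(-67 + K + K**(3/2)) (n(K) = sqrt(K + (K**(3/2) - 67)) = sqrt(K + (-67 + K**(3/2))) = sqrt(-67 + K + K**(3/2)))
(4553365 + 2005408)*(-2213269/B(-776, 2062) + n(-1258)) = (4553365 + 2005408)*(-2213269/((1/5)*(-776)) + sqrt(-67 - 1258 + (-1258)**(3/2))) = 6558773*(-2213269/(-776/5) + sqrt(-67 - 1258 - 1258*I*sqrt(1258))) = 6558773*(-2213269*(-5/776) + sqrt(-1325 - 1258*I*sqrt(1258))) = 6558773*(11066345/776 + sqrt(-1325 - 1258*I*sqrt(1258))) = 72581644794685/776 + 6558773*sqrt(-1325 - 1258*I*sqrt(1258))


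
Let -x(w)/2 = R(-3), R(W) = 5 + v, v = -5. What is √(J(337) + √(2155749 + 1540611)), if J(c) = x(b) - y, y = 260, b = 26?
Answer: √(-260 + 2*√924090) ≈ 40.775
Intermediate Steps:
R(W) = 0 (R(W) = 5 - 5 = 0)
x(w) = 0 (x(w) = -2*0 = 0)
J(c) = -260 (J(c) = 0 - 1*260 = 0 - 260 = -260)
√(J(337) + √(2155749 + 1540611)) = √(-260 + √(2155749 + 1540611)) = √(-260 + √3696360) = √(-260 + 2*√924090)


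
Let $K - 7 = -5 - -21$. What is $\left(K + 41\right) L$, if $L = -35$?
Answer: $-2240$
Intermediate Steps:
$K = 23$ ($K = 7 - -16 = 7 + \left(-5 + 21\right) = 7 + 16 = 23$)
$\left(K + 41\right) L = \left(23 + 41\right) \left(-35\right) = 64 \left(-35\right) = -2240$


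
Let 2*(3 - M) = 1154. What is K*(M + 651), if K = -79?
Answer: -6083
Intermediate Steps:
M = -574 (M = 3 - ½*1154 = 3 - 577 = -574)
K*(M + 651) = -79*(-574 + 651) = -79*77 = -6083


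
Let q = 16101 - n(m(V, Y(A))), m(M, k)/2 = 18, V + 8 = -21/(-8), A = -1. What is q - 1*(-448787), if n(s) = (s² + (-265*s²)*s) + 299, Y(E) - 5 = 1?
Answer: 12827133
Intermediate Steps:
V = -43/8 (V = -8 - 21/(-8) = -8 - 21*(-⅛) = -8 + 21/8 = -43/8 ≈ -5.3750)
Y(E) = 6 (Y(E) = 5 + 1 = 6)
m(M, k) = 36 (m(M, k) = 2*18 = 36)
n(s) = 299 + s² - 265*s³ (n(s) = (s² - 265*s³) + 299 = 299 + s² - 265*s³)
q = 12378346 (q = 16101 - (299 + 36² - 265*36³) = 16101 - (299 + 1296 - 265*46656) = 16101 - (299 + 1296 - 12363840) = 16101 - 1*(-12362245) = 16101 + 12362245 = 12378346)
q - 1*(-448787) = 12378346 - 1*(-448787) = 12378346 + 448787 = 12827133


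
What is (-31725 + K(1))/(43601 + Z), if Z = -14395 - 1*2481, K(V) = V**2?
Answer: -31724/26725 ≈ -1.1871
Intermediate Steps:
Z = -16876 (Z = -14395 - 2481 = -16876)
(-31725 + K(1))/(43601 + Z) = (-31725 + 1**2)/(43601 - 16876) = (-31725 + 1)/26725 = -31724*1/26725 = -31724/26725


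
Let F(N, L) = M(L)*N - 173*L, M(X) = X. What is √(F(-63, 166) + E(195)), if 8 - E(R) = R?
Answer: I*√39363 ≈ 198.4*I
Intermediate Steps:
E(R) = 8 - R
F(N, L) = -173*L + L*N (F(N, L) = L*N - 173*L = -173*L + L*N)
√(F(-63, 166) + E(195)) = √(166*(-173 - 63) + (8 - 1*195)) = √(166*(-236) + (8 - 195)) = √(-39176 - 187) = √(-39363) = I*√39363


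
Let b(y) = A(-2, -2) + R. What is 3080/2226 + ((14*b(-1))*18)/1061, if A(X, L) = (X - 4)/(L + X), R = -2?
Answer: 213386/168699 ≈ 1.2649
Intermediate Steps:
A(X, L) = (-4 + X)/(L + X)
b(y) = -½ (b(y) = (-4 - 2)/(-2 - 2) - 2 = -6/(-4) - 2 = -¼*(-6) - 2 = 3/2 - 2 = -½)
3080/2226 + ((14*b(-1))*18)/1061 = 3080/2226 + ((14*(-½))*18)/1061 = 3080*(1/2226) - 7*18*(1/1061) = 220/159 - 126*1/1061 = 220/159 - 126/1061 = 213386/168699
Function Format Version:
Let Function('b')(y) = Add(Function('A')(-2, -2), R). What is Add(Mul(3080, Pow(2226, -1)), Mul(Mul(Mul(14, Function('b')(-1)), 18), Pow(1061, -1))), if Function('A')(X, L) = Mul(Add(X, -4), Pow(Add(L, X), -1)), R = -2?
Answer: Rational(213386, 168699) ≈ 1.2649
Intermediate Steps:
Function('A')(X, L) = Mul(Pow(Add(L, X), -1), Add(-4, X)) (Function('A')(X, L) = Mul(Add(-4, X), Pow(Add(L, X), -1)) = Mul(Pow(Add(L, X), -1), Add(-4, X)))
Function('b')(y) = Rational(-1, 2) (Function('b')(y) = Add(Mul(Pow(Add(-2, -2), -1), Add(-4, -2)), -2) = Add(Mul(Pow(-4, -1), -6), -2) = Add(Mul(Rational(-1, 4), -6), -2) = Add(Rational(3, 2), -2) = Rational(-1, 2))
Add(Mul(3080, Pow(2226, -1)), Mul(Mul(Mul(14, Function('b')(-1)), 18), Pow(1061, -1))) = Add(Mul(3080, Pow(2226, -1)), Mul(Mul(Mul(14, Rational(-1, 2)), 18), Pow(1061, -1))) = Add(Mul(3080, Rational(1, 2226)), Mul(Mul(-7, 18), Rational(1, 1061))) = Add(Rational(220, 159), Mul(-126, Rational(1, 1061))) = Add(Rational(220, 159), Rational(-126, 1061)) = Rational(213386, 168699)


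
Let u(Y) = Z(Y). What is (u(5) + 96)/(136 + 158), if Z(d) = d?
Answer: 101/294 ≈ 0.34354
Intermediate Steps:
u(Y) = Y
(u(5) + 96)/(136 + 158) = (5 + 96)/(136 + 158) = 101/294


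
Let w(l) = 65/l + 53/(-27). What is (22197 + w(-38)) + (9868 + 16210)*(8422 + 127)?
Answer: 228760053725/1026 ≈ 2.2296e+8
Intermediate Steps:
w(l) = -53/27 + 65/l (w(l) = 65/l + 53*(-1/27) = 65/l - 53/27 = -53/27 + 65/l)
(22197 + w(-38)) + (9868 + 16210)*(8422 + 127) = (22197 + (-53/27 + 65/(-38))) + (9868 + 16210)*(8422 + 127) = (22197 + (-53/27 + 65*(-1/38))) + 26078*8549 = (22197 + (-53/27 - 65/38)) + 222940822 = (22197 - 3769/1026) + 222940822 = 22770353/1026 + 222940822 = 228760053725/1026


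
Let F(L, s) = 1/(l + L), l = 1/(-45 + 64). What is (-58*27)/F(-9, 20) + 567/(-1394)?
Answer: 371099907/26486 ≈ 14011.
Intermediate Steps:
l = 1/19 ≈ 0.052632
F(L, s) = 1/(1/19 + L)
(-58*27)/F(-9, 20) + 567/(-1394) = (-58*27)/((19/(1 + 19*(-9)))) + 567/(-1394) = -1566/(19/(1 - 171)) + 567*(-1/1394) = -1566/(19/(-170)) - 567/1394 = -1566/(19*(-1/170)) - 567/1394 = -1566/(-19/170) - 567/1394 = -1566*(-170/19) - 567/1394 = 266220/19 - 567/1394 = 371099907/26486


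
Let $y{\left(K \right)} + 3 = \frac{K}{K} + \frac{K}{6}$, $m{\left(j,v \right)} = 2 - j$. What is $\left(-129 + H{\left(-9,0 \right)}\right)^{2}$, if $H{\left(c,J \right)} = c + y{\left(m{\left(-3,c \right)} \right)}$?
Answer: $\frac{697225}{36} \approx 19367.0$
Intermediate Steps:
$y{\left(K \right)} = -2 + \frac{K}{6}$ ($y{\left(K \right)} = -3 + \left(\frac{K}{K} + \frac{K}{6}\right) = -3 + \left(1 + K \frac{1}{6}\right) = -3 + \left(1 + \frac{K}{6}\right) = -2 + \frac{K}{6}$)
$H{\left(c,J \right)} = - \frac{7}{6} + c$ ($H{\left(c,J \right)} = c - \left(2 - \frac{2 - -3}{6}\right) = c - \left(2 - \frac{2 + 3}{6}\right) = c + \left(-2 + \frac{1}{6} \cdot 5\right) = c + \left(-2 + \frac{5}{6}\right) = c - \frac{7}{6} = - \frac{7}{6} + c$)
$\left(-129 + H{\left(-9,0 \right)}\right)^{2} = \left(-129 - \frac{61}{6}\right)^{2} = \left(- \frac{835}{6}\right)^{2} = \frac{697225}{36}$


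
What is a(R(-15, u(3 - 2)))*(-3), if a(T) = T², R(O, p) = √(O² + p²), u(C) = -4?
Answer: -723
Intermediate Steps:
a(R(-15, u(3 - 2)))*(-3) = (√((-15)² + (-4)²))²*(-3) = (√(225 + 16))²*(-3) = (√241)²*(-3) = 241*(-3) = -723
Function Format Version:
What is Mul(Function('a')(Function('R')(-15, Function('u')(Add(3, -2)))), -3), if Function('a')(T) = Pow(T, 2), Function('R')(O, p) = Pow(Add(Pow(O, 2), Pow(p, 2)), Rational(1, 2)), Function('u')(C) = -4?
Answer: -723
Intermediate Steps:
Mul(Function('a')(Function('R')(-15, Function('u')(Add(3, -2)))), -3) = Mul(Pow(Pow(Add(Pow(-15, 2), Pow(-4, 2)), Rational(1, 2)), 2), -3) = Mul(Pow(Pow(Add(225, 16), Rational(1, 2)), 2), -3) = Mul(Pow(Pow(241, Rational(1, 2)), 2), -3) = Mul(241, -3) = -723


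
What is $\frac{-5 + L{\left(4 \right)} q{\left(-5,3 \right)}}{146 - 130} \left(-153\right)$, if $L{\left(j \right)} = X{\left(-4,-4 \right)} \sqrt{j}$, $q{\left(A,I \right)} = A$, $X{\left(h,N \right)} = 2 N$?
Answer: $- \frac{11475}{16} \approx -717.19$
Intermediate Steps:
$L{\left(j \right)} = - 8 \sqrt{j}$ ($L{\left(j \right)} = 2 \left(-4\right) \sqrt{j} = - 8 \sqrt{j}$)
$\frac{-5 + L{\left(4 \right)} q{\left(-5,3 \right)}}{146 - 130} \left(-153\right) = \frac{-5 + - 8 \sqrt{4} \left(-5\right)}{146 - 130} \left(-153\right) = \frac{-5 + \left(-8\right) 2 \left(-5\right)}{16} \left(-153\right) = \left(-5 - -80\right) \frac{1}{16} \left(-153\right) = \left(-5 + 80\right) \frac{1}{16} \left(-153\right) = 75 \cdot \frac{1}{16} \left(-153\right) = \frac{75}{16} \left(-153\right) = - \frac{11475}{16}$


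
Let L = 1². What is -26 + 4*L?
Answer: -22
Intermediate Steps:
L = 1
-26 + 4*L = -26 + 4*1 = -26 + 4 = -22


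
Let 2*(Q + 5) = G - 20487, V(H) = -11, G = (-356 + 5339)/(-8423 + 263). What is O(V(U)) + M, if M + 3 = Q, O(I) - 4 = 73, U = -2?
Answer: -55350941/5440 ≈ -10175.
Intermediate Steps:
G = -1661/2720 (G = 4983/(-8160) = 4983*(-1/8160) = -1661/2720 ≈ -0.61066)
Q = -55753501/5440 (Q = -5 + (-1661/2720 - 20487)/2 = -5 + (½)*(-55726301/2720) = -5 - 55726301/5440 = -55753501/5440 ≈ -10249.)
O(I) = 77 (O(I) = 4 + 73 = 77)
M = -55769821/5440 (M = -3 - 55753501/5440 = -55769821/5440 ≈ -10252.)
O(V(U)) + M = 77 - 55769821/5440 = -55350941/5440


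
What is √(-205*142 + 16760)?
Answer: 5*I*√494 ≈ 111.13*I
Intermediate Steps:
√(-205*142 + 16760) = √(-29110 + 16760) = √(-12350) = 5*I*√494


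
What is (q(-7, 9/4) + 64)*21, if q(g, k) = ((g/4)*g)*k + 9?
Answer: 33789/16 ≈ 2111.8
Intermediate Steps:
q(g, k) = 9 + k*g²/4 (q(g, k) = ((g*(¼))*g)*k + 9 = ((g/4)*g)*k + 9 = (g²/4)*k + 9 = k*g²/4 + 9 = 9 + k*g²/4)
(q(-7, 9/4) + 64)*21 = ((9 + (¼)*(9/4)*(-7)²) + 64)*21 = ((9 + (¼)*(9*(¼))*49) + 64)*21 = ((9 + (¼)*(9/4)*49) + 64)*21 = ((9 + 441/16) + 64)*21 = (585/16 + 64)*21 = (1609/16)*21 = 33789/16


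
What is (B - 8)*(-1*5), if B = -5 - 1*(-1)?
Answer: 60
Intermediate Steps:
B = -4 (B = -5 + 1 = -4)
(B - 8)*(-1*5) = (-4 - 8)*(-1*5) = -12*(-5) = 60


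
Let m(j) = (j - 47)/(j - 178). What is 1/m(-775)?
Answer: 953/822 ≈ 1.1594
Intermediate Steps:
m(j) = (-47 + j)/(-178 + j)
1/m(-775) = 1/((-47 - 775)/(-178 - 775)) = 1/(-822/(-953)) = 1/(-1/953*(-822)) = 1/(822/953) = 953/822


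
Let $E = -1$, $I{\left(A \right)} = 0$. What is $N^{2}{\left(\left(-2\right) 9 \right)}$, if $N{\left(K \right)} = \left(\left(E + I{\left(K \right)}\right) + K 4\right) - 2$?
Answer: $5625$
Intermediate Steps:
$N{\left(K \right)} = -3 + 4 K$ ($N{\left(K \right)} = \left(\left(-1 + 0\right) + K 4\right) - 2 = \left(-1 + 4 K\right) - 2 = -3 + 4 K$)
$N^{2}{\left(\left(-2\right) 9 \right)} = \left(-3 + 4 \left(\left(-2\right) 9\right)\right)^{2} = \left(-3 + 4 \left(-18\right)\right)^{2} = \left(-3 - 72\right)^{2} = \left(-75\right)^{2} = 5625$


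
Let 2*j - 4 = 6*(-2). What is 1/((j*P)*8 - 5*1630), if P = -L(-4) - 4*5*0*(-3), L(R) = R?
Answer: -1/8278 ≈ -0.00012080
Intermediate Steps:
P = 4 (P = -1*(-4) - 4*5*0*(-3) = 4 - 0*(-3) = 4 - 4*0 = 4 + 0 = 4)
j = -4 (j = 2 + (6*(-2))/2 = 2 + (½)*(-12) = 2 - 6 = -4)
1/((j*P)*8 - 5*1630) = 1/(-4*4*8 - 5*1630) = 1/(-16*8 - 8150) = 1/(-128 - 8150) = 1/(-8278) = -1/8278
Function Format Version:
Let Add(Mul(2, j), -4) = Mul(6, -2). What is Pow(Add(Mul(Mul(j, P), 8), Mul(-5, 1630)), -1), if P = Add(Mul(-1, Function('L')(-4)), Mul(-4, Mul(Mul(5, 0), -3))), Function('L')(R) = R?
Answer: Rational(-1, 8278) ≈ -0.00012080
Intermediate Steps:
P = 4 (P = Add(Mul(-1, -4), Mul(-4, Mul(Mul(5, 0), -3))) = Add(4, Mul(-4, Mul(0, -3))) = Add(4, Mul(-4, 0)) = Add(4, 0) = 4)
j = -4 (j = Add(2, Mul(Rational(1, 2), Mul(6, -2))) = Add(2, Mul(Rational(1, 2), -12)) = Add(2, -6) = -4)
Pow(Add(Mul(Mul(j, P), 8), Mul(-5, 1630)), -1) = Pow(Add(Mul(Mul(-4, 4), 8), Mul(-5, 1630)), -1) = Pow(Add(Mul(-16, 8), -8150), -1) = Pow(Add(-128, -8150), -1) = Pow(-8278, -1) = Rational(-1, 8278)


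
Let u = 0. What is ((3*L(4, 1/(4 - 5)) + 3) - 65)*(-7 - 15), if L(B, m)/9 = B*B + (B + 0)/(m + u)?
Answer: -5764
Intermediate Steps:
L(B, m) = 9*B**2 + 9*B/m (L(B, m) = 9*(B*B + (B + 0)/(m + 0)) = 9*(B**2 + B/m) = 9*B**2 + 9*B/m)
((3*L(4, 1/(4 - 5)) + 3) - 65)*(-7 - 15) = ((3*(9*4*(1 + 4/(4 - 5))/1/(4 - 5)) + 3) - 65)*(-7 - 15) = ((3*(9*4*(1 + 4/(-1))/1/(-1)) + 3) - 65)*(-22) = ((3*(9*4*(1 + 4*(-1))/(-1)) + 3) - 65)*(-22) = ((3*(9*4*(-1)*(1 - 4)) + 3) - 65)*(-22) = ((3*(9*4*(-1)*(-3)) + 3) - 65)*(-22) = ((3*108 + 3) - 65)*(-22) = ((324 + 3) - 65)*(-22) = (327 - 65)*(-22) = 262*(-22) = -5764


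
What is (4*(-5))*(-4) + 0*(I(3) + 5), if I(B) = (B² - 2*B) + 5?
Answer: 80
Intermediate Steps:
I(B) = 5 + B² - 2*B
(4*(-5))*(-4) + 0*(I(3) + 5) = (4*(-5))*(-4) + 0*((5 + 3² - 2*3) + 5) = -20*(-4) + 0*((5 + 9 - 6) + 5) = 80 + 0*(8 + 5) = 80 + 0*13 = 80 + 0 = 80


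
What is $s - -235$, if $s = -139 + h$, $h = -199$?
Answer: $-103$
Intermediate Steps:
$s = -338$ ($s = -139 - 199 = -338$)
$s - -235 = -338 - -235 = -338 + 235 = -103$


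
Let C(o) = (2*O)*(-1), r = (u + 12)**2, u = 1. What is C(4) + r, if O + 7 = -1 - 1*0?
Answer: 185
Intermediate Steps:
r = 169 (r = (1 + 12)**2 = 13**2 = 169)
O = -8 (O = -7 + (-1 - 1*0) = -7 + (-1 + 0) = -7 - 1 = -8)
C(o) = 16 (C(o) = (2*(-8))*(-1) = -16*(-1) = 16)
C(4) + r = 16 + 169 = 185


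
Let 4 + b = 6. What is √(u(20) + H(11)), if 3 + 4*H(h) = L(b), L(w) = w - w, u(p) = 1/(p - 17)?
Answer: I*√15/6 ≈ 0.6455*I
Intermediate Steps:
u(p) = 1/(-17 + p)
b = 2 (b = -4 + 6 = 2)
L(w) = 0
H(h) = -¾ (H(h) = -¾ + (¼)*0 = -¾ + 0 = -¾)
√(u(20) + H(11)) = √(1/(-17 + 20) - ¾) = √(1/3 - ¾) = √(⅓ - ¾) = √(-5/12) = I*√15/6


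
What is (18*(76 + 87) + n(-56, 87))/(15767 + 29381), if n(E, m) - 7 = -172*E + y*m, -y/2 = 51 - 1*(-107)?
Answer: -14919/45148 ≈ -0.33045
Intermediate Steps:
y = -316 (y = -2*(51 - 1*(-107)) = -2*(51 + 107) = -2*158 = -316)
n(E, m) = 7 - 316*m - 172*E (n(E, m) = 7 + (-172*E - 316*m) = 7 + (-316*m - 172*E) = 7 - 316*m - 172*E)
(18*(76 + 87) + n(-56, 87))/(15767 + 29381) = (18*(76 + 87) + (7 - 316*87 - 172*(-56)))/(15767 + 29381) = (18*163 + (7 - 27492 + 9632))/45148 = (2934 - 17853)*(1/45148) = -14919*1/45148 = -14919/45148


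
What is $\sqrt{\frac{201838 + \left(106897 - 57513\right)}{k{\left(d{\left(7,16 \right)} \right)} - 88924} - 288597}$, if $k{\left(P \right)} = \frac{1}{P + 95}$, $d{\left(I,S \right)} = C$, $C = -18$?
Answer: $\frac{i \sqrt{13530547402220238391}}{6847147} \approx 537.21 i$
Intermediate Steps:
$d{\left(I,S \right)} = -18$
$k{\left(P \right)} = \frac{1}{95 + P}$
$\sqrt{\frac{201838 + \left(106897 - 57513\right)}{k{\left(d{\left(7,16 \right)} \right)} - 88924} - 288597} = \sqrt{\frac{201838 + \left(106897 - 57513\right)}{\frac{1}{95 - 18} - 88924} - 288597} = \sqrt{\frac{201838 + \left(106897 - 57513\right)}{\frac{1}{77} - 88924} - 288597} = \sqrt{\frac{201838 + 49384}{\frac{1}{77} - 88924} - 288597} = \sqrt{\frac{251222}{- \frac{6847147}{77}} - 288597} = \sqrt{251222 \left(- \frac{77}{6847147}\right) - 288597} = \sqrt{- \frac{19344094}{6847147} - 288597} = \sqrt{- \frac{1976085426853}{6847147}} = \frac{i \sqrt{13530547402220238391}}{6847147}$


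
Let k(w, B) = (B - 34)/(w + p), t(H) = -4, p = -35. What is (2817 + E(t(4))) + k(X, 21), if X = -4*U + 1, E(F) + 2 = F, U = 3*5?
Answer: 264247/94 ≈ 2811.1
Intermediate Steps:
U = 15
E(F) = -2 + F
X = -59 (X = -4*15 + 1 = -60 + 1 = -59)
k(w, B) = (-34 + B)/(-35 + w) (k(w, B) = (B - 34)/(w - 35) = (-34 + B)/(-35 + w))
(2817 + E(t(4))) + k(X, 21) = (2817 + (-2 - 4)) + (-34 + 21)/(-35 - 59) = (2817 - 6) - 13/(-94) = 2811 - 1/94*(-13) = 2811 + 13/94 = 264247/94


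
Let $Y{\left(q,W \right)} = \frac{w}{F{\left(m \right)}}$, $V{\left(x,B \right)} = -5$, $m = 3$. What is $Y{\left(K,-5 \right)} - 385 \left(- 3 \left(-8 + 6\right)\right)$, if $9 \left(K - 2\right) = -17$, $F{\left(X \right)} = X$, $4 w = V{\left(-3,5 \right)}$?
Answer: $- \frac{27725}{12} \approx -2310.4$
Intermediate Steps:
$w = - \frac{5}{4}$ ($w = \frac{1}{4} \left(-5\right) = - \frac{5}{4} \approx -1.25$)
$K = \frac{1}{9}$ ($K = 2 + \frac{1}{9} \left(-17\right) = 2 - \frac{17}{9} = \frac{1}{9} \approx 0.11111$)
$Y{\left(q,W \right)} = - \frac{5}{12}$ ($Y{\left(q,W \right)} = - \frac{5}{4 \cdot 3} = \left(- \frac{5}{4}\right) \frac{1}{3} = - \frac{5}{12}$)
$Y{\left(K,-5 \right)} - 385 \left(- 3 \left(-8 + 6\right)\right) = - \frac{5}{12} - 385 \left(- 3 \left(-8 + 6\right)\right) = - \frac{5}{12} - 385 \left(\left(-3\right) \left(-2\right)\right) = - \frac{5}{12} - 2310 = - \frac{27725}{12}$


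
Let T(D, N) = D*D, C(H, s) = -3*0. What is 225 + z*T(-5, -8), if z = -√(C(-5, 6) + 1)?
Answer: 200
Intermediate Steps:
C(H, s) = 0
T(D, N) = D²
z = -1 (z = -√(0 + 1) = -√1 = -1*1 = -1)
225 + z*T(-5, -8) = 225 - 1*(-5)² = 225 - 1*25 = 225 - 25 = 200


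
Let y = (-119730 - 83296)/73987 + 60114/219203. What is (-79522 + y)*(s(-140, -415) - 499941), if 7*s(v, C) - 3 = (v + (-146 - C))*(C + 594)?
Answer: 4483777500786783536586/113527206527 ≈ 3.9495e+10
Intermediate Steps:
y = -40056253760/16218172361 (y = -203026*1/73987 + 60114*(1/219203) = -203026/73987 + 60114/219203 = -40056253760/16218172361 ≈ -2.4698)
s(v, C) = 3/7 + (594 + C)*(-146 + v - C)/7 (s(v, C) = 3/7 + ((v + (-146 - C))*(C + 594))/7 = 3/7 + ((-146 + v - C)*(594 + C))/7 = 3/7 + ((594 + C)*(-146 + v - C))/7 = 3/7 + (594 + C)*(-146 + v - C)/7)
(-79522 + y)*(s(-140, -415) - 499941) = (-79522 - 40056253760/16218172361)*((-86721/7 - 740/7*(-415) - ⅐*(-415)² + (594/7)*(-140) + (⅐)*(-415)*(-140)) - 499941) = -1289741558745202*((-86721/7 + 307100/7 - ⅐*172225 - 11880 + 8300) - 499941)/16218172361 = -1289741558745202*((-86721/7 + 307100/7 - 172225/7 - 11880 + 8300) - 499941)/16218172361 = -1289741558745202*(23094/7 - 499941)/16218172361 = -1289741558745202/16218172361*(-3476493/7) = 4483777500786783536586/113527206527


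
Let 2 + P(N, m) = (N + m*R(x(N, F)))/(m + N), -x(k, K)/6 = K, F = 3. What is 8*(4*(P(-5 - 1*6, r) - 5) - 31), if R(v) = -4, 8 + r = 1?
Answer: -4520/9 ≈ -502.22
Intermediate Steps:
x(k, K) = -6*K
r = -7 (r = -8 + 1 = -7)
P(N, m) = -2 + (N - 4*m)/(N + m) (P(N, m) = -2 + (N + m*(-4))/(m + N) = -2 + (N - 4*m)/(N + m))
8*(4*(P(-5 - 1*6, r) - 5) - 31) = 8*(4*((-(-5 - 1*6) - 6*(-7))/((-5 - 1*6) - 7) - 5) - 31) = 8*(4*((-(-5 - 6) + 42)/((-5 - 6) - 7) - 5) - 31) = 8*(4*((-1*(-11) + 42)/(-11 - 7) - 5) - 31) = 8*(4*((11 + 42)/(-18) - 5) - 31) = 8*(4*(-1/18*53 - 5) - 31) = 8*(4*(-53/18 - 5) - 31) = 8*(4*(-143/18) - 31) = 8*(-286/9 - 31) = 8*(-565/9) = -4520/9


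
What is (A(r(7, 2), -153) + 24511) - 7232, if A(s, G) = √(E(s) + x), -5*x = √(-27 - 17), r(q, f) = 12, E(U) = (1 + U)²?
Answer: 17279 + √(4225 - 10*I*√11)/5 ≈ 17292.0 - 0.051025*I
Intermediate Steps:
x = -2*I*√11/5 (x = -√(-27 - 17)/5 = -2*I*√11/5 ≈ -1.3267*I)
A(s, G) = √((1 + s)² - 2*I*√11/5)
(A(r(7, 2), -153) + 24511) - 7232 = (√(25*(1 + 12)² - 10*I*√11)/5 + 24511) - 7232 = (√(25*13² - 10*I*√11)/5 + 24511) - 7232 = (√(25*169 - 10*I*√11)/5 + 24511) - 7232 = (√(4225 - 10*I*√11)/5 + 24511) - 7232 = (24511 + √(4225 - 10*I*√11)/5) - 7232 = 17279 + √(4225 - 10*I*√11)/5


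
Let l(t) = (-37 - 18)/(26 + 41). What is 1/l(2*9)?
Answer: -67/55 ≈ -1.2182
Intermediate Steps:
l(t) = -55/67
1/l(2*9) = 1/(-55/67) = -67/55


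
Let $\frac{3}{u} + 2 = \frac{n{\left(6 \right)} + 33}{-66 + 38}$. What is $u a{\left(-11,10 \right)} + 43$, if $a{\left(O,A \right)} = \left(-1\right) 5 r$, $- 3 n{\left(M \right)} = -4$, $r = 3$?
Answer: $\frac{15433}{271} \approx 56.948$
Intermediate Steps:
$n{\left(M \right)} = \frac{4}{3}$ ($n{\left(M \right)} = \left(- \frac{1}{3}\right) \left(-4\right) = \frac{4}{3}$)
$u = - \frac{252}{271}$ ($u = \frac{3}{-2 + \frac{\frac{4}{3} + 33}{-66 + 38}} = \frac{3}{-2 + \frac{103}{3 \left(-28\right)}} = \frac{3}{-2 + \frac{103}{3} \left(- \frac{1}{28}\right)} = \frac{3}{-2 - \frac{103}{84}} = \frac{3}{- \frac{271}{84}} = 3 \left(- \frac{84}{271}\right) = - \frac{252}{271} \approx -0.92989$)
$a{\left(O,A \right)} = -15$ ($a{\left(O,A \right)} = \left(-1\right) 5 \cdot 3 = \left(-5\right) 3 = -15$)
$u a{\left(-11,10 \right)} + 43 = \left(- \frac{252}{271}\right) \left(-15\right) + 43 = \frac{3780}{271} + 43 = \frac{15433}{271}$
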